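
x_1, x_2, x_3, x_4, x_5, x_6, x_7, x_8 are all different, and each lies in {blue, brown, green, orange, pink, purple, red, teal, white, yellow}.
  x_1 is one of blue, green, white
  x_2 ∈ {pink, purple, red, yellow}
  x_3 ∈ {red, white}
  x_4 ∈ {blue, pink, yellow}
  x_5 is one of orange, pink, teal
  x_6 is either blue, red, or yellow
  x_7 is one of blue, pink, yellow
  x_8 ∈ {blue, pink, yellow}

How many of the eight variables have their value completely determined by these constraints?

4

The 3 variables x_4, x_7, x_8 are confined to {blue, pink, yellow}, which locks those values in; drop them from x_1, x_2, x_5, x_6.
x_6 must be red (only option left). Strike red from x_2, x_3.
That leaves x_2 = purple.
x_3's domain is down to {white}, so x_3 = white. Strike white from x_1.
That leaves x_1 = green.
Determined: x_1=green, x_2=purple, x_3=white, x_6=red. The other variables each still have more than one consistent value. That makes 4.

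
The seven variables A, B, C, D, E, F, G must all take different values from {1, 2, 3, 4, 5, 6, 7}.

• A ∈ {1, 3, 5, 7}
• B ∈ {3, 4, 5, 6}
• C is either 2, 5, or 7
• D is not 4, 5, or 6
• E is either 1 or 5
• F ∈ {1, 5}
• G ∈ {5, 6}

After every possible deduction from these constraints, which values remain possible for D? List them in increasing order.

2, 3, 7

The 7 variables draw from only 7 values {1, 2, 3, 4, 5, 6, 7}, so each is used; only B can be 4, hence B = 4.
Among the 6 still-open variables, 6 fits only G (and all 6 values in {1, 2, 3, 5, 6, 7} must be used), so G = 6.
E and F between them cover only {1, 5} — a naked pair. Remove those values from A, C, D.
No further eliminations apply; D can still be any of 2, 3, 7.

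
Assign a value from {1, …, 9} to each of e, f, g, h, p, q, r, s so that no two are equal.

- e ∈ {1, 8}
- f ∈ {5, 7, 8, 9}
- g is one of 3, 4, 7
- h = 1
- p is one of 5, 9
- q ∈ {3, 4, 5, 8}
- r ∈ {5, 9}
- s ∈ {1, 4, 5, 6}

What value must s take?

6

h has just one choice, so h = 1. Strike 1 from e, s.
That leaves e = 8. Eliminate 8 elsewhere: f, q.
The 6 still-open variables draw from only 6 values {3, 4, 5, 6, 7, 9}, so each is used; only s can be 6, hence s = 6.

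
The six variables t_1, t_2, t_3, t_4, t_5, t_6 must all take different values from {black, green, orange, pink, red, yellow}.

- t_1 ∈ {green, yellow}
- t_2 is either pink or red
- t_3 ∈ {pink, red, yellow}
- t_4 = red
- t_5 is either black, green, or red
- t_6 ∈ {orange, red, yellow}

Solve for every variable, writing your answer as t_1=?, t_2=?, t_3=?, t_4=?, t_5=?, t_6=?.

t_1=green, t_2=pink, t_3=yellow, t_4=red, t_5=black, t_6=orange

t_4 has just one choice, so t_4 = red. So t_2, t_3, t_5, t_6 can't be red.
That leaves t_2 = pink. Eliminate pink elsewhere: t_3.
t_3's domain is down to {yellow}, so t_3 = yellow. Remove yellow from t_1, t_6.
That leaves t_6 = orange.
That leaves t_1 = green. So t_5 can't be green.
t_5 must be black (only option left).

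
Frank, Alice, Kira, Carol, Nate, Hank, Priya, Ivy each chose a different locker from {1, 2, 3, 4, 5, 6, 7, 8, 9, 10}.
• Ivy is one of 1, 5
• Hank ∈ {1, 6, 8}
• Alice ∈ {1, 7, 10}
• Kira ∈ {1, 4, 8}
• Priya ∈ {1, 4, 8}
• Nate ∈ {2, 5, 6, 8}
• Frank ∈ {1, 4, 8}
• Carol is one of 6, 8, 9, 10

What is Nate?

2

The 3 variables Frank, Kira, Priya are confined to {1, 4, 8}, which locks those values in; drop them from Alice, Carol, Nate, Hank, Ivy.
That leaves Hank = 6. Strike 6 from Carol, Nate.
Ivy's domain is down to {5}, so Ivy = 5. Eliminate 5 elsewhere: Nate.
So Nate = 2.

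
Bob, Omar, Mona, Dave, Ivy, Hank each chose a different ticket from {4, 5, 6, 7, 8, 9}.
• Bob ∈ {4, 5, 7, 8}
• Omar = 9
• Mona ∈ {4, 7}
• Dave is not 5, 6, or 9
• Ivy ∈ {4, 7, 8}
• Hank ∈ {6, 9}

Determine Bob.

Omar has just one choice, so Omar = 9. Eliminate 9 elsewhere: Hank.
Hank has just one choice, so Hank = 6.
The 4 still-open variables draw from only 4 values {4, 5, 7, 8}, so each is used; only Bob can be 5, hence Bob = 5.

5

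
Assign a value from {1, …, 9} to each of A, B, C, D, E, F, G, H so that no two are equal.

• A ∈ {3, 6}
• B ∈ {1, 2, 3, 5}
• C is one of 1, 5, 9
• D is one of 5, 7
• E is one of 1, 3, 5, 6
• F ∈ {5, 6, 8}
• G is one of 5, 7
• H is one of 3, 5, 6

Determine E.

Among the 8 variables, 2 fits only B (and all 8 values in {1, 2, 3, 5, 6, 7, 8, 9} must be used), so B = 2.
Among the 7 still-open variables, 8 fits only F (and all 7 values in {1, 3, 5, 6, 7, 8, 9} must be used), so F = 8.
The 6 still-open variables draw from only 6 values {1, 3, 5, 6, 7, 9}, so each is used; only C can be 9, hence C = 9.
Among the 5 still-open variables, 1 fits only E (and all 5 values in {1, 3, 5, 6, 7} must be used), so E = 1.

1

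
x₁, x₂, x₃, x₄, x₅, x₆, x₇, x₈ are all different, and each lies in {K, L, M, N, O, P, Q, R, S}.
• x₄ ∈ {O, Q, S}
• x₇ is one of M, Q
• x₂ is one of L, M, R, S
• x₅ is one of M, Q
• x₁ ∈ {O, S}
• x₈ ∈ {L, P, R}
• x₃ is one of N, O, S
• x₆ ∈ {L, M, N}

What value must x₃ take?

The 8 variables together cover exactly {L, M, N, O, P, Q, R, S} — 8 values for 8 variables — and P appears only in x₈'s list, so x₈ = P.
The 7 still-open variables draw from only 7 values {L, M, N, O, Q, R, S}, so each is used; only x₂ can be R, hence x₂ = R.
Among the 6 still-open variables, L fits only x₆ (and all 6 values in {L, M, N, O, Q, S} must be used), so x₆ = L.
Among the 5 still-open variables, N fits only x₃ (and all 5 values in {M, N, O, Q, S} must be used), so x₃ = N.

N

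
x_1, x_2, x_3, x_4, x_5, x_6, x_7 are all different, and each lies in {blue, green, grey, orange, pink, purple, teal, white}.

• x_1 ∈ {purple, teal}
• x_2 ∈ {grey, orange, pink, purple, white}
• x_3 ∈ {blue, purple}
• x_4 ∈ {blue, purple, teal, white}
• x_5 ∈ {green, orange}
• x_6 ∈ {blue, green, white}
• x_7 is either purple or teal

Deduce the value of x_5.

orange

The 2 variables x_1 and x_7 are confined to {purple, teal}, which locks those values in; drop them from x_2, x_3, x_4.
That leaves x_3 = blue. Strike blue from x_4, x_6.
x_4 has just one choice, so x_4 = white. Strike white from x_2, x_6.
That leaves x_6 = green. So x_5 can't be green.
So x_5 = orange.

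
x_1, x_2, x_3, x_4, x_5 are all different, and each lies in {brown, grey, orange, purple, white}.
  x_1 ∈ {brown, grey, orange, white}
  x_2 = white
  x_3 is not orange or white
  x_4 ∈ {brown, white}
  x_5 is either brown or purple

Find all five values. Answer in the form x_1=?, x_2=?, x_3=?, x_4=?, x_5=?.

x_1=orange, x_2=white, x_3=grey, x_4=brown, x_5=purple

x_2 must be white (only option left). Eliminate white elsewhere: x_1, x_4.
x_4's domain is down to {brown}, so x_4 = brown. So x_1, x_3, x_5 can't be brown.
x_5 must be purple (only option left). Strike purple from x_3.
x_3 must be grey (only option left). Strike grey from x_1.
x_1's domain is down to {orange}, so x_1 = orange.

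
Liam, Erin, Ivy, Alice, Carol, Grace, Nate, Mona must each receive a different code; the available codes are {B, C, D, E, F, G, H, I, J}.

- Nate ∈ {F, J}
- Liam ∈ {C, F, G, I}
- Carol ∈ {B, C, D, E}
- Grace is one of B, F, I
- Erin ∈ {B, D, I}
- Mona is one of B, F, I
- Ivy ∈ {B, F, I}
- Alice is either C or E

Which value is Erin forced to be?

The 8 variables together cover exactly {B, C, D, E, F, G, I, J} — 8 values for 8 variables — and G appears only in Liam's list, so Liam = G.
Among the 7 still-open variables, J fits only Nate (and all 7 values in {B, C, D, E, F, I, J} must be used), so Nate = J.
The 3 variables Ivy, Grace, Mona are confined to {B, F, I}, which locks those values in; drop them from Erin, Carol.
So Erin = D.

D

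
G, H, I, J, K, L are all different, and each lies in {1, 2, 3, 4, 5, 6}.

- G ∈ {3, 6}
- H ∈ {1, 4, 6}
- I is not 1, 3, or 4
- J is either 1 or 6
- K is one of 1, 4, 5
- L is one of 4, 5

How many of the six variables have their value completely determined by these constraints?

Among the 6 variables, 2 fits only I (and all 6 values in {1, 2, 3, 4, 5, 6} must be used), so I = 2.
The 5 still-open variables together cover exactly {1, 3, 4, 5, 6} — 5 values for 5 variables — and 3 appears only in G's list, so G = 3.
Determined: G=3, I=2. The other variables each still have more than one consistent value. That makes 2.

2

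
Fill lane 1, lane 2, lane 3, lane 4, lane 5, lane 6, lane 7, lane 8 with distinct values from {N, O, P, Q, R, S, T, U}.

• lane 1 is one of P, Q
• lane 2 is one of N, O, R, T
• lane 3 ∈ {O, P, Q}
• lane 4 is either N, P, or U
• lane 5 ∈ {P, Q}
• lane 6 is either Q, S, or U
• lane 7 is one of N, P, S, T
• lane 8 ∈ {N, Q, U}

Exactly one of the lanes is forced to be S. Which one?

lane 6

The 8 variables together cover exactly {N, O, P, Q, R, S, T, U} — 8 values for 8 variables — and R appears only in lane 2's list, so lane 2 = R.
Among the 7 still-open variables, O fits only lane 3 (and all 7 values in {N, O, P, Q, S, T, U} must be used), so lane 3 = O.
The 6 still-open variables together cover exactly {N, P, Q, S, T, U} — 6 values for 6 variables — and T appears only in lane 7's list, so lane 7 = T.
Among the 5 still-open variables, S fits only lane 6 (and all 5 values in {N, P, Q, S, U} must be used), so lane 6 = S.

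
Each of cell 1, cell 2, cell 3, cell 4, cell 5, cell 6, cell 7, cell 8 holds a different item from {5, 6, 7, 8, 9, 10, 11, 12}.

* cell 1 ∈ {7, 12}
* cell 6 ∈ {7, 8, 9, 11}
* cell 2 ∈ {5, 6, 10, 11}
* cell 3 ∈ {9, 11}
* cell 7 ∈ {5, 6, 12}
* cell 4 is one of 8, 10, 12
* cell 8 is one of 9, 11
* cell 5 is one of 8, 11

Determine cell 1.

The 2 variables cell 3 and cell 8 are confined to {9, 11}, which locks those values in; drop them from cell 2, cell 5, cell 6.
cell 5's domain is down to {8}, so cell 5 = 8. So cell 4, cell 6 can't be 8.
cell 6 has just one choice, so cell 6 = 7. So cell 1 can't be 7.
So cell 1 = 12.

12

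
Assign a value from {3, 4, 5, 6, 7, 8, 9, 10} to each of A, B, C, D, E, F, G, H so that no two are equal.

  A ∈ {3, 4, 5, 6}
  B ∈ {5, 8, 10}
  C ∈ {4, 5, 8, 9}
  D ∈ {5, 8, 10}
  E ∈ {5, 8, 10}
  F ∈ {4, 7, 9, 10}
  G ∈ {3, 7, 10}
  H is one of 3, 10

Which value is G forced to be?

Among the 8 variables, 6 fits only A (and all 8 values in {3, 4, 5, 6, 7, 8, 9, 10} must be used), so A = 6.
B, D, E share exactly the 3 values {5, 8, 10}; by pigeonhole those values go to them, so strike 5, 8, 10 from C, F, G, H.
H has just one choice, so H = 3. So G can't be 3.
So G = 7.

7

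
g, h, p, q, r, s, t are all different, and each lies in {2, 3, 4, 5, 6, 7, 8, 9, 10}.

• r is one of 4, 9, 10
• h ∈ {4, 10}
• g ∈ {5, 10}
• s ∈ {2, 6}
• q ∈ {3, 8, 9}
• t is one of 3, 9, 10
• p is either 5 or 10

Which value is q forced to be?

8

The 2 variables g and p are confined to {5, 10}, which locks those values in; drop them from h, r, t.
That leaves h = 4. Eliminate 4 elsewhere: r.
r has just one choice, so r = 9. Eliminate 9 elsewhere: q, t.
t's domain is down to {3}, so t = 3. So q can't be 3.
So q = 8.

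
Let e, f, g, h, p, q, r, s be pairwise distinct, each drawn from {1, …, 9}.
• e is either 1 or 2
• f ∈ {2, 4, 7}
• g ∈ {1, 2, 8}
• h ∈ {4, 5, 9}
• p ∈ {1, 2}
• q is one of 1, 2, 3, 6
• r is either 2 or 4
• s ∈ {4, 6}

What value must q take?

e and p share exactly the 2 values {1, 2}; by pigeonhole those values go to them, so strike 1, 2 from f, g, q, r.
g must be 8 (only option left).
r has just one choice, so r = 4. So f, h, s can't be 4.
That leaves s = 6. So q can't be 6.
So q = 3.

3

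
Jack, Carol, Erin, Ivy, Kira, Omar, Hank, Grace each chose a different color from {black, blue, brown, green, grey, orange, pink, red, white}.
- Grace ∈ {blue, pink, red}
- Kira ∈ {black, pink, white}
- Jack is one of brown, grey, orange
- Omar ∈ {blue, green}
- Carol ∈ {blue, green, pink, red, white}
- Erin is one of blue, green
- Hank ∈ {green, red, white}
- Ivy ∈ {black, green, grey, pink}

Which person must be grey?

Erin and Omar between them cover only {blue, green} — a naked pair. Remove those values from Carol, Ivy, Hank, Grace.
Carol, Hank, Grace between them cover only {pink, red, white} — a naked triple. Remove those values from Ivy, Kira.
Kira's domain is down to {black}, so Kira = black. Eliminate black elsewhere: Ivy.
So grey goes to Ivy.

Ivy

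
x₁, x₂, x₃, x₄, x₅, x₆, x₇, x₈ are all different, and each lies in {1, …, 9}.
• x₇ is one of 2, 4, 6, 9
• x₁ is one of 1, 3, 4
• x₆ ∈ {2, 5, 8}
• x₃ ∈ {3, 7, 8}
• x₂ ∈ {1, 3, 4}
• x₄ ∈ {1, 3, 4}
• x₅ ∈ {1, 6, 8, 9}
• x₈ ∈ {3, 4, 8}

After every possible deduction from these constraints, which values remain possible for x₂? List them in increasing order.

x₁, x₂, x₄ share exactly the 3 values {1, 3, 4}; by pigeonhole those values go to them, so strike 1, 3, 4 from x₃, x₅, x₇, x₈.
That leaves x₈ = 8. Eliminate 8 elsewhere: x₃, x₅, x₆.
x₃ must be 7 (only option left).
No further eliminations apply; x₂ can still be any of 1, 3, 4.

1, 3, 4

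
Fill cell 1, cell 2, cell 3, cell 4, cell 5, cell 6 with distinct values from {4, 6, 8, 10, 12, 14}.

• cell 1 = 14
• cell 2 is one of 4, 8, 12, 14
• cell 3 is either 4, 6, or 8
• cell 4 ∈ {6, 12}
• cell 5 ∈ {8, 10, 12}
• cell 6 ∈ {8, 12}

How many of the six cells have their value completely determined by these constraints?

2

cell 1 must be 14 (only option left). So cell 2 can't be 14.
Among the 5 still-open variables, 10 fits only cell 5 (and all 5 values in {4, 6, 8, 10, 12} must be used), so cell 5 = 10.
Determined: cell 1=14, cell 5=10. The other cells each still have more than one consistent value. That makes 2.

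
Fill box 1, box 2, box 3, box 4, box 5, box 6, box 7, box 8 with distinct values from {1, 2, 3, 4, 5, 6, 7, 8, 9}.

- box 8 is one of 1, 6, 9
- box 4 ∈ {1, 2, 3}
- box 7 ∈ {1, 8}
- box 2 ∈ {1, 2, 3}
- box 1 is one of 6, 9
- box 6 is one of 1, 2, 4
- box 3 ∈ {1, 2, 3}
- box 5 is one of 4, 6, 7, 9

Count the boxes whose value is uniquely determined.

The 8 variables draw from only 8 values {1, 2, 3, 4, 6, 7, 8, 9}, so each is used; only box 5 can be 7, hence box 5 = 7.
The 7 still-open variables draw from only 7 values {1, 2, 3, 4, 6, 8, 9}, so each is used; only box 6 can be 4, hence box 6 = 4.
The 6 still-open variables together cover exactly {1, 2, 3, 6, 8, 9} — 6 values for 6 variables — and 8 appears only in box 7's list, so box 7 = 8.
box 2, box 3, box 4 share exactly the 3 values {1, 2, 3}; by pigeonhole those values go to them, so strike 1, 2, 3 from box 8.
Determined: box 5=7, box 6=4, box 7=8. The other boxes each still have more than one consistent value. That makes 3.

3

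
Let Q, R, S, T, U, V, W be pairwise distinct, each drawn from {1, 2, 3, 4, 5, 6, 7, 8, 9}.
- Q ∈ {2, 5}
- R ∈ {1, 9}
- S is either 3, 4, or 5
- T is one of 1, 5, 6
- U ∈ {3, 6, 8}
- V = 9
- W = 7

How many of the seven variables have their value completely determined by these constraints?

V has just one choice, so V = 9. Strike 9 from R.
W's domain is down to {7}, so W = 7.
R must be 1 (only option left). Remove 1 from T.
Determined: R=1, V=9, W=7. The other variables each still have more than one consistent value. That makes 3.

3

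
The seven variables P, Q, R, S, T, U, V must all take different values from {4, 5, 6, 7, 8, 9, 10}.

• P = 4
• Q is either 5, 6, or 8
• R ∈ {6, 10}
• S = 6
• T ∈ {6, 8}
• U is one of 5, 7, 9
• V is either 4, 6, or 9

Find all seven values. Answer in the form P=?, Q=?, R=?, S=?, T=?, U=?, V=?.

P=4, Q=5, R=10, S=6, T=8, U=7, V=9

P must be 4 (only option left). Eliminate 4 elsewhere: V.
S must be 6 (only option left). Remove 6 from Q, R, T, V.
T must be 8 (only option left). Strike 8 from Q.
That leaves V = 9. So U can't be 9.
Q must be 5 (only option left). Eliminate 5 elsewhere: U.
That leaves R = 10.
U's domain is down to {7}, so U = 7.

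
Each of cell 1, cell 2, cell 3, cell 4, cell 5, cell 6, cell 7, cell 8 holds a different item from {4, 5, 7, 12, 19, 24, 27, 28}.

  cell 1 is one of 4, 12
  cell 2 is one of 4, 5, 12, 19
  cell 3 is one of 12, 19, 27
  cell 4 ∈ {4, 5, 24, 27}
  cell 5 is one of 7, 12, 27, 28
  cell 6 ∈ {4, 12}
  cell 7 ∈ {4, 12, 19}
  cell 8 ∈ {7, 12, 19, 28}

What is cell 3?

Among the 8 variables, 24 fits only cell 4 (and all 8 values in {4, 5, 7, 12, 19, 24, 27, 28} must be used), so cell 4 = 24.
The 7 still-open variables together cover exactly {4, 5, 7, 12, 19, 27, 28} — 7 values for 7 variables — and 5 appears only in cell 2's list, so cell 2 = 5.
The 2 variables cell 1 and cell 6 are confined to {4, 12}, which locks those values in; drop them from cell 3, cell 5, cell 7, cell 8.
cell 7 must be 19 (only option left). Remove 19 from cell 3, cell 8.
So cell 3 = 27.

27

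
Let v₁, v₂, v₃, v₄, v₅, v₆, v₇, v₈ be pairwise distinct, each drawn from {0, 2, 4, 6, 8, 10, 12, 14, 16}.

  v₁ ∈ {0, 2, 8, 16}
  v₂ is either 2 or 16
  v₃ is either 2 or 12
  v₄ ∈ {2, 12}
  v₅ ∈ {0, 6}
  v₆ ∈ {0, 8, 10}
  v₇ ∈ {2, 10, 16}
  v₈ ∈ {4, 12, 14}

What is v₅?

6

v₃ and v₄ between them cover only {2, 12} — a naked pair. Remove those values from v₁, v₂, v₇, v₈.
That leaves v₂ = 16. Remove 16 from v₁, v₇.
v₇ has just one choice, so v₇ = 10. Eliminate 10 elsewhere: v₆.
v₁ and v₆ share exactly the 2 values {0, 8}; by pigeonhole those values go to them, so strike 0, 8 from v₅.
So v₅ = 6.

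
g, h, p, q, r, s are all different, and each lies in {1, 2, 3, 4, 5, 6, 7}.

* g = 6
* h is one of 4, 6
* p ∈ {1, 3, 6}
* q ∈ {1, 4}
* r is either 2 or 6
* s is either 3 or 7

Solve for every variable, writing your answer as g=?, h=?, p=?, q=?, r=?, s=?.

g=6, h=4, p=3, q=1, r=2, s=7

g must be 6 (only option left). Strike 6 from h, p, r.
h must be 4 (only option left). Eliminate 4 elsewhere: q.
q has just one choice, so q = 1. So p can't be 1.
That leaves r = 2.
p's domain is down to {3}, so p = 3. Eliminate 3 elsewhere: s.
s must be 7 (only option left).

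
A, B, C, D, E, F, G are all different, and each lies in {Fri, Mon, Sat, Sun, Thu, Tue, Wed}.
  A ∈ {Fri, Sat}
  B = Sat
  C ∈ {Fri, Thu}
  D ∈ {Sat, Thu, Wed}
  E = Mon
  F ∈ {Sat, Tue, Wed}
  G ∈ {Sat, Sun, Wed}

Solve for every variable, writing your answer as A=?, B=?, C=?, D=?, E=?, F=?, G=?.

A=Fri, B=Sat, C=Thu, D=Wed, E=Mon, F=Tue, G=Sun

B must be Sat (only option left). Strike Sat from A, D, F, G.
That leaves E = Mon.
A's domain is down to {Fri}, so A = Fri. Eliminate Fri elsewhere: C.
C must be Thu (only option left). Strike Thu from D.
That leaves D = Wed. Eliminate Wed elsewhere: F, G.
That leaves F = Tue.
G must be Sun (only option left).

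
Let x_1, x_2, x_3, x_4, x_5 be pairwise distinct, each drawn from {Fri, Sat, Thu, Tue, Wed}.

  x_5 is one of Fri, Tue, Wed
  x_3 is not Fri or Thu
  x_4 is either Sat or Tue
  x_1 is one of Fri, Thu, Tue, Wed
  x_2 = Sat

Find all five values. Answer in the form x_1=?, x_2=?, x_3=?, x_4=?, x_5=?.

x_2 has just one choice, so x_2 = Sat. Remove Sat from x_3, x_4.
That leaves x_4 = Tue. Remove Tue from x_1, x_3, x_5.
That leaves x_3 = Wed. Eliminate Wed elsewhere: x_1, x_5.
x_5 has just one choice, so x_5 = Fri. So x_1 can't be Fri.
That leaves x_1 = Thu.

x_1=Thu, x_2=Sat, x_3=Wed, x_4=Tue, x_5=Fri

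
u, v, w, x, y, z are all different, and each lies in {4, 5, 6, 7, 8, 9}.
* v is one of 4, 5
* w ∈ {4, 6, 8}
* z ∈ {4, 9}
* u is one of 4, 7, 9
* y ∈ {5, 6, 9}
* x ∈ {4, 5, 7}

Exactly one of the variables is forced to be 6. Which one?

The 6 variables draw from only 6 values {4, 5, 6, 7, 8, 9}, so each is used; only w can be 8, hence w = 8.
The 5 still-open variables together cover exactly {4, 5, 6, 7, 9} — 5 values for 5 variables — and 6 appears only in y's list, so y = 6.

y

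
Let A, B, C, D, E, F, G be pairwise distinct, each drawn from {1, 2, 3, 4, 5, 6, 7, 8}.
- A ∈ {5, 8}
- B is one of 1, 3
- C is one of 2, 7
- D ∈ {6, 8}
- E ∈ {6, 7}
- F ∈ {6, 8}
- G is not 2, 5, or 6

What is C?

2

D and F share exactly the 2 values {6, 8}; by pigeonhole those values go to them, so strike 6, 8 from A, E, G.
A has just one choice, so A = 5.
E has just one choice, so E = 7. Strike 7 from C, G.
So C = 2.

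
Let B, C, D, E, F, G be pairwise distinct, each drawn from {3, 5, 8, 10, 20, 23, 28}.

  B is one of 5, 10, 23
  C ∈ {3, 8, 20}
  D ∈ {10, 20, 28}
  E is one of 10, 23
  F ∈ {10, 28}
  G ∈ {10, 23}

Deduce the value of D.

E and G between them cover only {10, 23} — a naked pair. Remove those values from B, D, F.
That leaves B = 5.
F has just one choice, so F = 28. Eliminate 28 elsewhere: D.
So D = 20.

20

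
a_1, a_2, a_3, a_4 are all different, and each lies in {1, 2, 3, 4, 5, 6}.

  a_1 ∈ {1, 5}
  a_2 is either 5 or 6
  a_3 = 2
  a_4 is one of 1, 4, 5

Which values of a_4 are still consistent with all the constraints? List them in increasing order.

1, 4, 5

a_3 has just one choice, so a_3 = 2.
No further eliminations apply; a_4 can still be any of 1, 4, 5.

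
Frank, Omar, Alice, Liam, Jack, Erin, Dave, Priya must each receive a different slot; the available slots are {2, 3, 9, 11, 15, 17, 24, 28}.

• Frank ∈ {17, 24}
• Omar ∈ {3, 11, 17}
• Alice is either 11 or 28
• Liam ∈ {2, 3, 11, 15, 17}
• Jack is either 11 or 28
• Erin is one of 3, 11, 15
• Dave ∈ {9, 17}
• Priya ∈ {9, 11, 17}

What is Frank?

24

The 8 variables draw from only 8 values {2, 3, 9, 11, 15, 17, 24, 28}, so each is used; only Liam can be 2, hence Liam = 2.
The 7 still-open variables draw from only 7 values {3, 9, 11, 15, 17, 24, 28}, so each is used; only Erin can be 15, hence Erin = 15.
The 6 still-open variables draw from only 6 values {3, 9, 11, 17, 24, 28}, so each is used; only Omar can be 3, hence Omar = 3.
The 5 still-open variables together cover exactly {9, 11, 17, 24, 28} — 5 values for 5 variables — and 24 appears only in Frank's list, so Frank = 24.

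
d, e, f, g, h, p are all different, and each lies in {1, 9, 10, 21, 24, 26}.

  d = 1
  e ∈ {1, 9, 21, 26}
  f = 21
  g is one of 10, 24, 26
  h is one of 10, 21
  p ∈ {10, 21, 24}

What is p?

24

d must be 1 (only option left). So e can't be 1.
f's domain is down to {21}, so f = 21. Eliminate 21 elsewhere: e, h, p.
That leaves h = 10. Eliminate 10 elsewhere: g, p.
So p = 24.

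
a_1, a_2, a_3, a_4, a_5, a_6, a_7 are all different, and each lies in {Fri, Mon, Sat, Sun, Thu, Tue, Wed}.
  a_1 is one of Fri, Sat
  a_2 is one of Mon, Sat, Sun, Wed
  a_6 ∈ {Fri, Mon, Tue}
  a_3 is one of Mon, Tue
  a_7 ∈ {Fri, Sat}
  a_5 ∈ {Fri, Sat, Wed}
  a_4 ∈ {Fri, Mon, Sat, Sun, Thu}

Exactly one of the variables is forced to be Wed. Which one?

a_5

The 7 variables draw from only 7 values {Fri, Mon, Sat, Sun, Thu, Tue, Wed}, so each is used; only a_4 can be Thu, hence a_4 = Thu.
The 6 still-open variables draw from only 6 values {Fri, Mon, Sat, Sun, Tue, Wed}, so each is used; only a_2 can be Sun, hence a_2 = Sun.
The 5 still-open variables together cover exactly {Fri, Mon, Sat, Tue, Wed} — 5 values for 5 variables — and Wed appears only in a_5's list, so a_5 = Wed.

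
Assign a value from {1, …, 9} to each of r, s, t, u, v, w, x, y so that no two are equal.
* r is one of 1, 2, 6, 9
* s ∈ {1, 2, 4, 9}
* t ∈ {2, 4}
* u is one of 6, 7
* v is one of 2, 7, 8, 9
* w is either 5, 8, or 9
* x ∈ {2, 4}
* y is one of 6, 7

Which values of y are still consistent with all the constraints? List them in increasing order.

The 8 variables draw from only 8 values {1, 2, 4, 5, 6, 7, 8, 9}, so each is used; only w can be 5, hence w = 5.
The 7 still-open variables draw from only 7 values {1, 2, 4, 6, 7, 8, 9}, so each is used; only v can be 8, hence v = 8.
t and x between them cover only {2, 4} — a naked pair. Remove those values from r, s.
u and y share exactly the 2 values {6, 7}; by pigeonhole those values go to them, so strike 6, 7 from r.
No further eliminations apply; y can still be any of 6, 7.

6, 7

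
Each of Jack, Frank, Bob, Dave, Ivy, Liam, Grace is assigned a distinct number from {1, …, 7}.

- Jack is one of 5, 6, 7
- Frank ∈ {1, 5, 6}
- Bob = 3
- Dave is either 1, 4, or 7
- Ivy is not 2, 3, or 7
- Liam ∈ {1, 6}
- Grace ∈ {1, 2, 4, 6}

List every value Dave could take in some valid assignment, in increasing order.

Bob's domain is down to {3}, so Bob = 3.
The 6 still-open variables draw from only 6 values {1, 2, 4, 5, 6, 7}, so each is used; only Grace can be 2, hence Grace = 2.
No further eliminations apply; Dave can still be any of 1, 4, 7.

1, 4, 7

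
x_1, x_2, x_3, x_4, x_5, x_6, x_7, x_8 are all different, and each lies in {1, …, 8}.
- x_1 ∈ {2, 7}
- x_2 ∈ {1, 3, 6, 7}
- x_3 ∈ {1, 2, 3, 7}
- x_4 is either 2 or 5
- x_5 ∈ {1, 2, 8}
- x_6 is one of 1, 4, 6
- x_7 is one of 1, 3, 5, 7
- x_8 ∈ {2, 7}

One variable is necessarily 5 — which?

Among the 8 variables, 4 fits only x_6 (and all 8 values in {1, 2, 3, 4, 5, 6, 7, 8} must be used), so x_6 = 4.
Among the 7 still-open variables, 6 fits only x_2 (and all 7 values in {1, 2, 3, 5, 6, 7, 8} must be used), so x_2 = 6.
The 6 still-open variables together cover exactly {1, 2, 3, 5, 7, 8} — 6 values for 6 variables — and 8 appears only in x_5's list, so x_5 = 8.
x_1 and x_8 between them cover only {2, 7} — a naked pair. Remove those values from x_3, x_4, x_7.
So 5 goes to x_4.

x_4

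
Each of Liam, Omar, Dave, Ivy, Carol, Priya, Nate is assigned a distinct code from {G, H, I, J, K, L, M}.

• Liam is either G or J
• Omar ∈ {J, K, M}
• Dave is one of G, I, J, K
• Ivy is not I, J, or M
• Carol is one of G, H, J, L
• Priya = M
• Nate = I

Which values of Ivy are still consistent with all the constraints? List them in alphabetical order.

Priya must be M (only option left). Eliminate M elsewhere: Omar.
Nate has just one choice, so Nate = I. Eliminate I elsewhere: Dave.
The 3 variables Liam, Omar, Dave are confined to {G, J, K}, which locks those values in; drop them from Ivy, Carol.
No further eliminations apply; Ivy can still be any of H, L.

H, L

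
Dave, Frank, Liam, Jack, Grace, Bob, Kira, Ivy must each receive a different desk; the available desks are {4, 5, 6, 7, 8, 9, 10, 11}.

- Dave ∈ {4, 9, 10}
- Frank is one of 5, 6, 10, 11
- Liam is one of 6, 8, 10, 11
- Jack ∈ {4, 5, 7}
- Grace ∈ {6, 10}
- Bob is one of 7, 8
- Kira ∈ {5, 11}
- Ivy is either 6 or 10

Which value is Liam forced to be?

8

The 8 variables together cover exactly {4, 5, 6, 7, 8, 9, 10, 11} — 8 values for 8 variables — and 9 appears only in Dave's list, so Dave = 9.
Among the 7 still-open variables, 4 fits only Jack (and all 7 values in {4, 5, 6, 7, 8, 10, 11} must be used), so Jack = 4.
Among the 6 still-open variables, 7 fits only Bob (and all 6 values in {5, 6, 7, 8, 10, 11} must be used), so Bob = 7.
The 5 still-open variables together cover exactly {5, 6, 8, 10, 11} — 5 values for 5 variables — and 8 appears only in Liam's list, so Liam = 8.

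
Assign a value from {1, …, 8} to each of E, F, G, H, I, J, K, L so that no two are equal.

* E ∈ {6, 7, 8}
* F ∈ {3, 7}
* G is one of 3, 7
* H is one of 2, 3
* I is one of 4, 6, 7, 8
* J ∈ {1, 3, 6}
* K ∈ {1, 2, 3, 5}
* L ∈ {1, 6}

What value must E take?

Among the 8 variables, 4 fits only I (and all 8 values in {1, 2, 3, 4, 5, 6, 7, 8} must be used), so I = 4.
The 7 still-open variables together cover exactly {1, 2, 3, 5, 6, 7, 8} — 7 values for 7 variables — and 5 appears only in K's list, so K = 5.
The 6 still-open variables together cover exactly {1, 2, 3, 6, 7, 8} — 6 values for 6 variables — and 2 appears only in H's list, so H = 2.
The 5 still-open variables draw from only 5 values {1, 3, 6, 7, 8}, so each is used; only E can be 8, hence E = 8.

8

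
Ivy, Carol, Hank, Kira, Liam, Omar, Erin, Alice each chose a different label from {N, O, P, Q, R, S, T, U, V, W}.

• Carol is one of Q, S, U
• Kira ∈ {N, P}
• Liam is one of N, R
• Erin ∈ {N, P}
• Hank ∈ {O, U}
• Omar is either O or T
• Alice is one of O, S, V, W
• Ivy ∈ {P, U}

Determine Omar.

T

The 2 variables Kira and Erin are confined to {N, P}, which locks those values in; drop them from Ivy, Liam.
Ivy's domain is down to {U}, so Ivy = U. Eliminate U elsewhere: Carol, Hank.
Hank's domain is down to {O}, so Hank = O. Eliminate O elsewhere: Omar, Alice.
So Omar = T.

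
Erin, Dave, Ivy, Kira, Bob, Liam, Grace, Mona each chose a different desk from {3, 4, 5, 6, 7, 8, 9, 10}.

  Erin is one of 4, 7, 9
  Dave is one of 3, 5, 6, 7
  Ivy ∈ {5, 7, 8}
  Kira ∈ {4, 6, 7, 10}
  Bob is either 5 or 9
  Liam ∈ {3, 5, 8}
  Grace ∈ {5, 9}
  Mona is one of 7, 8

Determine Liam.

The 8 variables together cover exactly {3, 4, 5, 6, 7, 8, 9, 10} — 8 values for 8 variables — and 10 appears only in Kira's list, so Kira = 10.
The 7 still-open variables together cover exactly {3, 4, 5, 6, 7, 8, 9} — 7 values for 7 variables — and 4 appears only in Erin's list, so Erin = 4.
Among the 6 still-open variables, 6 fits only Dave (and all 6 values in {3, 5, 6, 7, 8, 9} must be used), so Dave = 6.
The 5 still-open variables draw from only 5 values {3, 5, 7, 8, 9}, so each is used; only Liam can be 3, hence Liam = 3.

3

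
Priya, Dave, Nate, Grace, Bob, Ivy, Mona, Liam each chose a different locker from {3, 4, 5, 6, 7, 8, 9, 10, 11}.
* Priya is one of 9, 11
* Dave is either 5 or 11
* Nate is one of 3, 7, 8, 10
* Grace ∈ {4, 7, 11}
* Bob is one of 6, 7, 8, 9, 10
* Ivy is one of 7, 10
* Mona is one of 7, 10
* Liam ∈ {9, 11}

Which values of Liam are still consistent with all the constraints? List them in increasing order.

9, 11

Priya and Liam share exactly the 2 values {9, 11}; by pigeonhole those values go to them, so strike 9, 11 from Dave, Grace, Bob.
Dave must be 5 (only option left).
The 2 variables Ivy and Mona are confined to {7, 10}, which locks those values in; drop them from Nate, Grace, Bob.
Grace's domain is down to {4}, so Grace = 4.
No further eliminations apply; Liam can still be any of 9, 11.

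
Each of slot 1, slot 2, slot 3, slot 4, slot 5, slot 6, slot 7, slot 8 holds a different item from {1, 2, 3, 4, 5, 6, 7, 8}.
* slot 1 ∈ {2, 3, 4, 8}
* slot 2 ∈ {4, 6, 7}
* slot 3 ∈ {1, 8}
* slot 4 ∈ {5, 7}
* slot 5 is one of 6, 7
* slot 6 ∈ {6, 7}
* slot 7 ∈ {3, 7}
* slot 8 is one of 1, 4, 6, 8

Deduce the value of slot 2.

4

Among the 8 variables, 2 fits only slot 1 (and all 8 values in {1, 2, 3, 4, 5, 6, 7, 8} must be used), so slot 1 = 2.
The 7 still-open variables draw from only 7 values {1, 3, 4, 5, 6, 7, 8}, so each is used; only slot 7 can be 3, hence slot 7 = 3.
The 6 still-open variables together cover exactly {1, 4, 5, 6, 7, 8} — 6 values for 6 variables — and 5 appears only in slot 4's list, so slot 4 = 5.
slot 5 and slot 6 between them cover only {6, 7} — a naked pair. Remove those values from slot 2, slot 8.
So slot 2 = 4.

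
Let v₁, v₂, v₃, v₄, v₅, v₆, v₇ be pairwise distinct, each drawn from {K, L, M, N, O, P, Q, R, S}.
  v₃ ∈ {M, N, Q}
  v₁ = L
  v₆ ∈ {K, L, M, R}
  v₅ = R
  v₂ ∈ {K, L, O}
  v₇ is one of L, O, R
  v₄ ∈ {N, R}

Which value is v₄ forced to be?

N

v₁'s domain is down to {L}, so v₁ = L. Remove L from v₂, v₆, v₇.
v₅ must be R (only option left). Eliminate R elsewhere: v₄, v₆, v₇.
So v₄ = N.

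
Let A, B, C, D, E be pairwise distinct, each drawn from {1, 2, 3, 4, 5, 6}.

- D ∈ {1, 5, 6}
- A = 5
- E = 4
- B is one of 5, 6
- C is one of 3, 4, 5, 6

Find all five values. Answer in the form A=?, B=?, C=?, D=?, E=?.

A=5, B=6, C=3, D=1, E=4

A must be 5 (only option left). Eliminate 5 elsewhere: B, C, D.
B's domain is down to {6}, so B = 6. So C, D can't be 6.
D must be 1 (only option left).
E's domain is down to {4}, so E = 4. Remove 4 from C.
C's domain is down to {3}, so C = 3.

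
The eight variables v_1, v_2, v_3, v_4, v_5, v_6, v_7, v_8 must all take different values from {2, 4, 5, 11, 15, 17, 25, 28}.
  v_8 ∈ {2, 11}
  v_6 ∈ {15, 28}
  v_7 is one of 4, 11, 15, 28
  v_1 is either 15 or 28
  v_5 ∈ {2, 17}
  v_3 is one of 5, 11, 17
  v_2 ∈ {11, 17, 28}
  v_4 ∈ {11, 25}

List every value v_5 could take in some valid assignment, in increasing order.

Among the 8 variables, 4 fits only v_7 (and all 8 values in {2, 4, 5, 11, 15, 17, 25, 28} must be used), so v_7 = 4.
The 7 still-open variables together cover exactly {2, 5, 11, 15, 17, 25, 28} — 7 values for 7 variables — and 5 appears only in v_3's list, so v_3 = 5.
Among the 6 still-open variables, 25 fits only v_4 (and all 6 values in {2, 11, 15, 17, 25, 28} must be used), so v_4 = 25.
v_1 and v_6 between them cover only {15, 28} — a naked pair. Remove those values from v_2.
No further eliminations apply; v_5 can still be any of 2, 17.

2, 17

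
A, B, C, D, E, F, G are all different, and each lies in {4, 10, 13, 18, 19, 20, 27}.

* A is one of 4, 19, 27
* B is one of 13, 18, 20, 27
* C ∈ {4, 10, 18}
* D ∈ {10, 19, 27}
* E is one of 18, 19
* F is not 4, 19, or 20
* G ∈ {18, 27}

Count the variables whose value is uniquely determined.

The 7 variables together cover exactly {4, 10, 13, 18, 19, 20, 27} — 7 values for 7 variables — and 20 appears only in B's list, so B = 20.
The 6 still-open variables draw from only 6 values {4, 10, 13, 18, 19, 27}, so each is used; only F can be 13, hence F = 13.
Determined: B=20, F=13. The other variables each still have more than one consistent value. That makes 2.

2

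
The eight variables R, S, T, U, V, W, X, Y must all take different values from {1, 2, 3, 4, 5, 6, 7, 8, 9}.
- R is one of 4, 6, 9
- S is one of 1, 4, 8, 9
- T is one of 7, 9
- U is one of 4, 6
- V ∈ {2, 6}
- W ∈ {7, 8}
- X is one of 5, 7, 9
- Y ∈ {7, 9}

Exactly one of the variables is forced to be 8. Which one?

W

The 8 variables draw from only 8 values {1, 2, 4, 5, 6, 7, 8, 9}, so each is used; only S can be 1, hence S = 1.
The 7 still-open variables draw from only 7 values {2, 4, 5, 6, 7, 8, 9}, so each is used; only V can be 2, hence V = 2.
The 6 still-open variables together cover exactly {4, 5, 6, 7, 8, 9} — 6 values for 6 variables — and 5 appears only in X's list, so X = 5.
The 5 still-open variables together cover exactly {4, 6, 7, 8, 9} — 5 values for 5 variables — and 8 appears only in W's list, so W = 8.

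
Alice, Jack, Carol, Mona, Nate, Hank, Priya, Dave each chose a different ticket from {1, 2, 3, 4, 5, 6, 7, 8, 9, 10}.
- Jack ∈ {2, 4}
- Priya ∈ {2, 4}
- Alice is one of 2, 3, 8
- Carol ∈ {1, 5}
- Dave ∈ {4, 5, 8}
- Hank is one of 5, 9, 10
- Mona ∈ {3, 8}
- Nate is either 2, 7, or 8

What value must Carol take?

1

The 2 variables Jack and Priya are confined to {2, 4}, which locks those values in; drop them from Alice, Nate, Dave.
The 2 variables Alice and Mona are confined to {3, 8}, which locks those values in; drop them from Nate, Dave.
Nate's domain is down to {7}, so Nate = 7.
Dave has just one choice, so Dave = 5. So Carol, Hank can't be 5.
So Carol = 1.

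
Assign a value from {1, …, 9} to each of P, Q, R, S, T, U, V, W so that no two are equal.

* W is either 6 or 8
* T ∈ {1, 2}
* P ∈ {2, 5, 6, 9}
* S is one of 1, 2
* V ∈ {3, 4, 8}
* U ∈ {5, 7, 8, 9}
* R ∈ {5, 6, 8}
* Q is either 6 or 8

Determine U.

Q and W share exactly the 2 values {6, 8}; by pigeonhole those values go to them, so strike 6, 8 from P, R, U, V.
That leaves R = 5. Eliminate 5 elsewhere: P, U.
S and T share exactly the 2 values {1, 2}; by pigeonhole those values go to them, so strike 1, 2 from P.
That leaves P = 9. Strike 9 from U.
So U = 7.

7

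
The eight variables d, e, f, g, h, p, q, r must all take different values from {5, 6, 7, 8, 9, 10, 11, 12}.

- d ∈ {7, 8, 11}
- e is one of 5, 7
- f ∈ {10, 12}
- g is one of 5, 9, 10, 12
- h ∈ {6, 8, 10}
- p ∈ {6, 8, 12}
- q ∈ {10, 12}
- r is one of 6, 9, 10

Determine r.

The 8 variables draw from only 8 values {5, 6, 7, 8, 9, 10, 11, 12}, so each is used; only d can be 11, hence d = 11.
The 7 still-open variables draw from only 7 values {5, 6, 7, 8, 9, 10, 12}, so each is used; only e can be 7, hence e = 7.
The 6 still-open variables together cover exactly {5, 6, 8, 9, 10, 12} — 6 values for 6 variables — and 5 appears only in g's list, so g = 5.
The 5 still-open variables draw from only 5 values {6, 8, 9, 10, 12}, so each is used; only r can be 9, hence r = 9.

9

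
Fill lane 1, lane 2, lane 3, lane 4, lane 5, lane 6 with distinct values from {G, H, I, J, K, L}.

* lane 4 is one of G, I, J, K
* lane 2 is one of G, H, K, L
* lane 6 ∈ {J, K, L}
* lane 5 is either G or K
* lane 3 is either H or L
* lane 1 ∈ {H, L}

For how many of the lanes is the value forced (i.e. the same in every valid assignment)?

2

The 6 variables together cover exactly {G, H, I, J, K, L} — 6 values for 6 variables — and I appears only in lane 4's list, so lane 4 = I.
Among the 5 still-open variables, J fits only lane 6 (and all 5 values in {G, H, J, K, L} must be used), so lane 6 = J.
The 2 variables lane 1 and lane 3 are confined to {H, L}, which locks those values in; drop them from lane 2.
Determined: lane 4=I, lane 6=J. The other lanes each still have more than one consistent value. That makes 2.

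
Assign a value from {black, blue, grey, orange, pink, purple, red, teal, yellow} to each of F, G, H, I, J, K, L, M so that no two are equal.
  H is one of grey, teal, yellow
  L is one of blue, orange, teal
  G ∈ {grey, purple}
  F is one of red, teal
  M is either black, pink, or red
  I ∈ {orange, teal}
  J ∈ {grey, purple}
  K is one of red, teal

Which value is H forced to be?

yellow

F and K share exactly the 2 values {red, teal}; by pigeonhole those values go to them, so strike red, teal from H, I, L, M.
That leaves I = orange. So L can't be orange.
L has just one choice, so L = blue.
G and J share exactly the 2 values {grey, purple}; by pigeonhole those values go to them, so strike grey, purple from H.
So H = yellow.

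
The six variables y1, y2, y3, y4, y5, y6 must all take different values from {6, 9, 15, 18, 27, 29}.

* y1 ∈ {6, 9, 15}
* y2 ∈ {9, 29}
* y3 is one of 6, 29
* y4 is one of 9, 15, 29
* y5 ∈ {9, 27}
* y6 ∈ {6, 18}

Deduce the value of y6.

The 6 variables together cover exactly {6, 9, 15, 18, 27, 29} — 6 values for 6 variables — and 18 appears only in y6's list, so y6 = 18.

18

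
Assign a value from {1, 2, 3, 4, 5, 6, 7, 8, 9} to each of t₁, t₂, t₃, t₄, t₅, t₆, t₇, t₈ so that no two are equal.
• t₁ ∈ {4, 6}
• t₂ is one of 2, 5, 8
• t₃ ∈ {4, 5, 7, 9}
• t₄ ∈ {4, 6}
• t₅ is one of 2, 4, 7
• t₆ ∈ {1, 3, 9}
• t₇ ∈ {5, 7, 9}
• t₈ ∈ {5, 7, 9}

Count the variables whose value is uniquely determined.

2

t₁ and t₄ share exactly the 2 values {4, 6}; by pigeonhole those values go to them, so strike 4, 6 from t₃, t₅.
t₃, t₇, t₈ share exactly the 3 values {5, 7, 9}; by pigeonhole those values go to them, so strike 5, 7, 9 from t₂, t₅, t₆.
That leaves t₅ = 2. So t₂ can't be 2.
t₂ has just one choice, so t₂ = 8.
Determined: t₂=8, t₅=2. The other variables each still have more than one consistent value. That makes 2.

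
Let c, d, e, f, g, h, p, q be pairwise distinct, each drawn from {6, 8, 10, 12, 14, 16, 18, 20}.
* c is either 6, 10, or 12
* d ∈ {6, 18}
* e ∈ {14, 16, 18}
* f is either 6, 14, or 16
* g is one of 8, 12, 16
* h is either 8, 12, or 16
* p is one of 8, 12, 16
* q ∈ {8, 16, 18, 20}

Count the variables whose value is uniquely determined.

2

The 8 variables together cover exactly {6, 8, 10, 12, 14, 16, 18, 20} — 8 values for 8 variables — and 10 appears only in c's list, so c = 10.
Among the 7 still-open variables, 20 fits only q (and all 7 values in {6, 8, 12, 14, 16, 18, 20} must be used), so q = 20.
The 3 variables g, h, p are confined to {8, 12, 16}, which locks those values in; drop them from e, f.
Determined: c=10, q=20. The other variables each still have more than one consistent value. That makes 2.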